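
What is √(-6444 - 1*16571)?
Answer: I*√23015 ≈ 151.71*I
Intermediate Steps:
√(-6444 - 1*16571) = √(-6444 - 16571) = √(-23015) = I*√23015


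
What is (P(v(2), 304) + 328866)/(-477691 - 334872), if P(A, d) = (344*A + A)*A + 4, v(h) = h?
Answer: -330250/812563 ≈ -0.40643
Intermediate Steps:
P(A, d) = 4 + 345*A**2 (P(A, d) = (345*A)*A + 4 = 345*A**2 + 4 = 4 + 345*A**2)
(P(v(2), 304) + 328866)/(-477691 - 334872) = ((4 + 345*2**2) + 328866)/(-477691 - 334872) = ((4 + 345*4) + 328866)/(-812563) = ((4 + 1380) + 328866)*(-1/812563) = (1384 + 328866)*(-1/812563) = 330250*(-1/812563) = -330250/812563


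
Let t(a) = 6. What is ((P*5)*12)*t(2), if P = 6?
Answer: 2160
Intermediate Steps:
((P*5)*12)*t(2) = ((6*5)*12)*6 = (30*12)*6 = 360*6 = 2160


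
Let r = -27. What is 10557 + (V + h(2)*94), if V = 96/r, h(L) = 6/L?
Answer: 97519/9 ≈ 10835.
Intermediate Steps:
V = -32/9 (V = 96/(-27) = 96*(-1/27) = -32/9 ≈ -3.5556)
10557 + (V + h(2)*94) = 10557 + (-32/9 + (6/2)*94) = 10557 + (-32/9 + (6*(1/2))*94) = 10557 + (-32/9 + 3*94) = 10557 + (-32/9 + 282) = 10557 + 2506/9 = 97519/9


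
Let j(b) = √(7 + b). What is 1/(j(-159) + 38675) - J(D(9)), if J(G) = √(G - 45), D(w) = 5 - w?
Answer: 1/(38675 + 2*I*√38) - 7*I ≈ 2.5856e-5 - 7.0*I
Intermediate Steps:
J(G) = √(-45 + G)
1/(j(-159) + 38675) - J(D(9)) = 1/(√(7 - 159) + 38675) - √(-45 + (5 - 1*9)) = 1/(√(-152) + 38675) - √(-45 + (5 - 9)) = 1/(2*I*√38 + 38675) - √(-45 - 4) = 1/(38675 + 2*I*√38) - √(-49) = 1/(38675 + 2*I*√38) - 7*I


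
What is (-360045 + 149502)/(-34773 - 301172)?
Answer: 210543/335945 ≈ 0.62672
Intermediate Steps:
(-360045 + 149502)/(-34773 - 301172) = -210543/(-335945) = -210543*(-1/335945) = 210543/335945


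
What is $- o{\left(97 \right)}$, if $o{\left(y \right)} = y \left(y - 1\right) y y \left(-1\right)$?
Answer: $87616608$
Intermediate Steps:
$o{\left(y \right)} = - y^{3} \left(-1 + y\right)$ ($o{\left(y \right)} = y \left(-1 + y\right) y y \left(-1\right) = y^{2} \left(-1 + y\right) y \left(-1\right) = y^{3} \left(-1 + y\right) \left(-1\right) = - y^{3} \left(-1 + y\right)$)
$- o{\left(97 \right)} = - 97^{3} \left(1 - 97\right) = - 912673 \left(1 - 97\right) = - 912673 \left(-96\right) = \left(-1\right) \left(-87616608\right) = 87616608$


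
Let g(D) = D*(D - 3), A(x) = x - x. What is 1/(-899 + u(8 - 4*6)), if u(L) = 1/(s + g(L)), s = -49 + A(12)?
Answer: -255/229244 ≈ -0.0011124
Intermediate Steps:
A(x) = 0
g(D) = D*(-3 + D)
s = -49 (s = -49 + 0 = -49)
u(L) = 1/(-49 + L*(-3 + L))
1/(-899 + u(8 - 4*6)) = 1/(-899 + 1/(-49 + (8 - 4*6)*(-3 + (8 - 4*6)))) = 1/(-899 + 1/(-49 + (8 - 24)*(-3 + (8 - 24)))) = 1/(-899 + 1/(-49 - 16*(-3 - 16))) = 1/(-899 + 1/(-49 - 16*(-19))) = 1/(-899 + 1/(-49 + 304)) = 1/(-899 + 1/255) = 1/(-229244/255) = -255/229244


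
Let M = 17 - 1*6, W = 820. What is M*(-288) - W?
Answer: -3988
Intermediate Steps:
M = 11 (M = 17 - 6 = 11)
M*(-288) - W = 11*(-288) - 1*820 = -3168 - 820 = -3988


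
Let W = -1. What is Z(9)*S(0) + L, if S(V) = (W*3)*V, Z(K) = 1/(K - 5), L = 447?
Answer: 447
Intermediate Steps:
Z(K) = 1/(-5 + K)
S(V) = -3*V (S(V) = (-1*3)*V = -3*V)
Z(9)*S(0) + L = (-3*0)/(-5 + 9) + 447 = 0/4 + 447 = (¼)*0 + 447 = 0 + 447 = 447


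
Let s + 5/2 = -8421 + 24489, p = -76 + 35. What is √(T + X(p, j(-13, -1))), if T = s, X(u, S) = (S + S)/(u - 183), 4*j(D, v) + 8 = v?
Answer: √50381471/56 ≈ 126.75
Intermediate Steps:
p = -41
j(D, v) = -2 + v/4
s = 32131/2 (s = -5/2 + (-8421 + 24489) = -5/2 + 16068 = 32131/2 ≈ 16066.)
X(u, S) = 2*S/(-183 + u) (X(u, S) = (2*S)/(-183 + u) = 2*S/(-183 + u))
T = 32131/2 ≈ 16066.
√(T + X(p, j(-13, -1))) = √(32131/2 + 2*(-2 + (¼)*(-1))/(-183 - 41)) = √(32131/2 + 2*(-2 - ¼)/(-224)) = √(32131/2 + 2*(-9/4)*(-1/224)) = √(32131/2 + 9/448) = √(7197353/448) = √50381471/56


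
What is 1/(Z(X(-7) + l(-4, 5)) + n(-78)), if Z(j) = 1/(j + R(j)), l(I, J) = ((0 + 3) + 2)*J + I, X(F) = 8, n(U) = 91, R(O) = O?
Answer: 58/5279 ≈ 0.010987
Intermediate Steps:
l(I, J) = I + 5*J (l(I, J) = (3 + 2)*J + I = 5*J + I = I + 5*J)
Z(j) = 1/(2*j) (Z(j) = 1/(j + j) = 1/(2*j))
1/(Z(X(-7) + l(-4, 5)) + n(-78)) = 1/(1/(2*(8 + (-4 + 5*5))) + 91) = 1/(1/(2*(8 + (-4 + 25))) + 91) = 1/(1/(2*(8 + 21)) + 91) = 1/((1/2)/29 + 91) = 1/((1/2)*(1/29) + 91) = 1/(1/58 + 91) = 1/(5279/58) = 58/5279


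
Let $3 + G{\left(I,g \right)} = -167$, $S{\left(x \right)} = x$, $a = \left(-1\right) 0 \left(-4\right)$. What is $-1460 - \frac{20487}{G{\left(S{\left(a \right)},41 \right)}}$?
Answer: $- \frac{227713}{170} \approx -1339.5$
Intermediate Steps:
$a = 0$ ($a = 0 \left(-4\right) = 0$)
$G{\left(I,g \right)} = -170$ ($G{\left(I,g \right)} = -3 - 167 = -170$)
$-1460 - \frac{20487}{G{\left(S{\left(a \right)},41 \right)}} = -1460 - \frac{20487}{-170} = -1460 - 20487 \left(- \frac{1}{170}\right) = -1460 - - \frac{20487}{170} = -1460 + \frac{20487}{170} = - \frac{227713}{170}$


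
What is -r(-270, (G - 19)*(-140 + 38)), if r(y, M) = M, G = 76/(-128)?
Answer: -31977/16 ≈ -1998.6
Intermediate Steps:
G = -19/32 (G = 76*(-1/128) = -19/32 ≈ -0.59375)
-r(-270, (G - 19)*(-140 + 38)) = -(-19/32 - 19)*(-140 + 38) = -(-627)*(-102)/32 = -1*31977/16 = -31977/16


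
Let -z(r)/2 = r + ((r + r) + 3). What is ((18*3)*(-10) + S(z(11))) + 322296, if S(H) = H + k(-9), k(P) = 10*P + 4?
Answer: 321598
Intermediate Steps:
z(r) = -6 - 6*r (z(r) = -2*(r + ((r + r) + 3)) = -2*(r + (2*r + 3)) = -2*(r + (3 + 2*r)) = -2*(3 + 3*r) = -6 - 6*r)
k(P) = 4 + 10*P
S(H) = -86 + H (S(H) = H + (4 + 10*(-9)) = H + (4 - 90) = H - 86 = -86 + H)
((18*3)*(-10) + S(z(11))) + 322296 = ((18*3)*(-10) + (-86 + (-6 - 6*11))) + 322296 = (54*(-10) + (-86 + (-6 - 66))) + 322296 = (-540 + (-86 - 72)) + 322296 = (-540 - 158) + 322296 = -698 + 322296 = 321598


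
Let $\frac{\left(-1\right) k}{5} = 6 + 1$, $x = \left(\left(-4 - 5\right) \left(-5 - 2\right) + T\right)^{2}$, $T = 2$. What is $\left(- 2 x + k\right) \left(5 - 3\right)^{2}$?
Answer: $-33940$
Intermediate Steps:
$x = 4225$ ($x = \left(\left(-4 - 5\right) \left(-5 - 2\right) + 2\right)^{2} = \left(\left(-9\right) \left(-7\right) + 2\right)^{2} = \left(63 + 2\right)^{2} = 65^{2} = 4225$)
$k = -35$ ($k = - 5 \left(6 + 1\right) = \left(-5\right) 7 = -35$)
$\left(- 2 x + k\right) \left(5 - 3\right)^{2} = \left(\left(-2\right) 4225 - 35\right) \left(5 - 3\right)^{2} = \left(-8450 - 35\right) 2^{2} = \left(-8485\right) 4 = -33940$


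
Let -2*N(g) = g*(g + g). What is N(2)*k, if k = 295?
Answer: -1180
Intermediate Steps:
N(g) = -g² (N(g) = -g*(g + g)/2 = -g*2*g/2 = -g²)
N(2)*k = -1*2²*295 = -1*4*295 = -4*295 = -1180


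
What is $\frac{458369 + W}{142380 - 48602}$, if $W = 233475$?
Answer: $\frac{345922}{46889} \approx 7.3775$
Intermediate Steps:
$\frac{458369 + W}{142380 - 48602} = \frac{458369 + 233475}{142380 - 48602} = \frac{691844}{93778} = 691844 \cdot \frac{1}{93778} = \frac{345922}{46889}$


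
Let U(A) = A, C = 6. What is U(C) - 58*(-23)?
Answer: 1340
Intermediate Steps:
U(C) - 58*(-23) = 6 - 58*(-23) = 6 + 1334 = 1340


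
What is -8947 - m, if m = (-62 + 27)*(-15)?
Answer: -9472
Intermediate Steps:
m = 525 (m = -35*(-15) = 525)
-8947 - m = -8947 - 1*525 = -8947 - 525 = -9472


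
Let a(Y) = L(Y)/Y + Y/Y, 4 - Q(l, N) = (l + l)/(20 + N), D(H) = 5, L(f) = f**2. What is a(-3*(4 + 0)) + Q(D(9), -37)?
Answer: -109/17 ≈ -6.4118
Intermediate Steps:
Q(l, N) = 4 - 2*l/(20 + N) (Q(l, N) = 4 - (l + l)/(20 + N) = 4 - 2*l/(20 + N))
a(Y) = 1 + Y (a(Y) = Y**2/Y + Y/Y = Y + 1 = 1 + Y)
a(-3*(4 + 0)) + Q(D(9), -37) = (1 - 3*(4 + 0)) + 2*(40 - 1*5 + 2*(-37))/(20 - 37) = (1 - 3*4) + 2*(40 - 5 - 74)/(-17) = (1 - 12) + 2*(-1/17)*(-39) = -11 + 78/17 = -109/17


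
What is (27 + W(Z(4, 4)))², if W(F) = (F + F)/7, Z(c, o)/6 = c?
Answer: 56169/49 ≈ 1146.3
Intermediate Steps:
Z(c, o) = 6*c
W(F) = 2*F/7 (W(F) = (2*F)*(⅐) = 2*F/7)
(27 + W(Z(4, 4)))² = (27 + 2*(6*4)/7)² = (27 + (2/7)*24)² = (27 + 48/7)² = (237/7)² = 56169/49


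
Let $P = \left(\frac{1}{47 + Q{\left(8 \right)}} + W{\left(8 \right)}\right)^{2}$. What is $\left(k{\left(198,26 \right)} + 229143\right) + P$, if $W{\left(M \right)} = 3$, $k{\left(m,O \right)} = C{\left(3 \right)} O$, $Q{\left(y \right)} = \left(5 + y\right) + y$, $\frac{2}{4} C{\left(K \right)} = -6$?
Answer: $\frac{1058156569}{4624} \approx 2.2884 \cdot 10^{5}$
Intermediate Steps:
$C{\left(K \right)} = -12$ ($C{\left(K \right)} = 2 \left(-6\right) = -12$)
$Q{\left(y \right)} = 5 + 2 y$
$k{\left(m,O \right)} = - 12 O$
$P = \frac{42025}{4624}$ ($P = \left(\frac{1}{47 + \left(5 + 2 \cdot 8\right)} + 3\right)^{2} = \left(\frac{1}{47 + \left(5 + 16\right)} + 3\right)^{2} = \left(\frac{1}{47 + 21} + 3\right)^{2} = \left(\frac{1}{68} + 3\right)^{2} = \left(\frac{205}{68}\right)^{2} = \frac{42025}{4624} \approx 9.0885$)
$\left(k{\left(198,26 \right)} + 229143\right) + P = \left(\left(-12\right) 26 + 229143\right) + \frac{42025}{4624} = \left(-312 + 229143\right) + \frac{42025}{4624} = 228831 + \frac{42025}{4624} = \frac{1058156569}{4624}$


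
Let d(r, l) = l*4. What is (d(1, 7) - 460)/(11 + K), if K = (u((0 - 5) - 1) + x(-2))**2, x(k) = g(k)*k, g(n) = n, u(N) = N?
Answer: -144/5 ≈ -28.800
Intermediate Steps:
x(k) = k**2 (x(k) = k*k = k**2)
d(r, l) = 4*l
K = 4 (K = (((0 - 5) - 1) + (-2)**2)**2 = ((-5 - 1) + 4)**2 = (-6 + 4)**2 = (-2)**2 = 4)
(d(1, 7) - 460)/(11 + K) = (4*7 - 460)/(11 + 4) = (28 - 460)/15 = -432*1/15 = -144/5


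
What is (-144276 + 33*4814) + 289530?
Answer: 304116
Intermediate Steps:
(-144276 + 33*4814) + 289530 = (-144276 + 158862) + 289530 = 14586 + 289530 = 304116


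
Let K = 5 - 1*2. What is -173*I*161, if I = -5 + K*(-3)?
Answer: 389942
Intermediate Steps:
K = 3 (K = 5 - 2 = 3)
I = -14 (I = -5 + 3*(-3) = -5 - 9 = -14)
-173*I*161 = -173*(-14)*161 = 2422*161 = 389942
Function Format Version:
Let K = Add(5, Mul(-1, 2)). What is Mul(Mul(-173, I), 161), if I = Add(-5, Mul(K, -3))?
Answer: 389942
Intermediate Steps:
K = 3 (K = Add(5, -2) = 3)
I = -14 (I = Add(-5, Mul(3, -3)) = Add(-5, -9) = -14)
Mul(Mul(-173, I), 161) = Mul(Mul(-173, -14), 161) = Mul(2422, 161) = 389942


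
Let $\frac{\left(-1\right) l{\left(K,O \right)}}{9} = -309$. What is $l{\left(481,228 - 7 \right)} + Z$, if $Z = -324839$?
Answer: $-322058$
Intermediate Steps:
$l{\left(K,O \right)} = 2781$ ($l{\left(K,O \right)} = \left(-9\right) \left(-309\right) = 2781$)
$l{\left(481,228 - 7 \right)} + Z = 2781 - 324839 = -322058$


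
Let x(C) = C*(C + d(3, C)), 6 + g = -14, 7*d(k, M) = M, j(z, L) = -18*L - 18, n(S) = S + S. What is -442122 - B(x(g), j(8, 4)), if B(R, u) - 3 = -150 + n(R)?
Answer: -3100225/7 ≈ -4.4289e+5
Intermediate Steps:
n(S) = 2*S
j(z, L) = -18 - 18*L
d(k, M) = M/7
g = -20 (g = -6 - 14 = -20)
x(C) = 8*C**2/7 (x(C) = C*(C + C/7) = C*(8*C/7) = 8*C**2/7)
B(R, u) = -147 + 2*R (B(R, u) = 3 + (-150 + 2*R) = -147 + 2*R)
-442122 - B(x(g), j(8, 4)) = -442122 - (-147 + 2*((8/7)*(-20)**2)) = -442122 - (-147 + 2*((8/7)*400)) = -442122 - (-147 + 2*(3200/7)) = -442122 - (-147 + 6400/7) = -442122 - 1*5371/7 = -442122 - 5371/7 = -3100225/7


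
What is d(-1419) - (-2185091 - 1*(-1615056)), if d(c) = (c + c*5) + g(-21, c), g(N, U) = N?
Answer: 561500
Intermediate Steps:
d(c) = -21 + 6*c (d(c) = (c + c*5) - 21 = (c + 5*c) - 21 = 6*c - 21 = -21 + 6*c)
d(-1419) - (-2185091 - 1*(-1615056)) = (-21 + 6*(-1419)) - (-2185091 - 1*(-1615056)) = (-21 - 8514) - (-2185091 + 1615056) = -8535 - 1*(-570035) = -8535 + 570035 = 561500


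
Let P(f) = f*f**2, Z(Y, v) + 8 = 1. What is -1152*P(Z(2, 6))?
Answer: 395136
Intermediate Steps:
Z(Y, v) = -7 (Z(Y, v) = -8 + 1 = -7)
P(f) = f**3
-1152*P(Z(2, 6)) = -1152*(-7)**3 = -1152*(-343) = 395136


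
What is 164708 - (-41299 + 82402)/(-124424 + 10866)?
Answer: 18703952167/113558 ≈ 1.6471e+5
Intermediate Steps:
164708 - (-41299 + 82402)/(-124424 + 10866) = 164708 - 41103/(-113558) = 164708 - 41103*(-1)/113558 = 164708 - 1*(-41103/113558) = 164708 + 41103/113558 = 18703952167/113558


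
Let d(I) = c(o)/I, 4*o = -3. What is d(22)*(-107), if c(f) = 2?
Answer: -107/11 ≈ -9.7273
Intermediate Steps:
o = -3/4 (o = (1/4)*(-3) = -3/4 ≈ -0.75000)
d(I) = 2/I
d(22)*(-107) = (2/22)*(-107) = (2*(1/22))*(-107) = (1/11)*(-107) = -107/11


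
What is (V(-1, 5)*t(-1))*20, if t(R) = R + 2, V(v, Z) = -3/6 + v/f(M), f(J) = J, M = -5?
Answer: -6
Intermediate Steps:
V(v, Z) = -1/2 - v/5 (V(v, Z) = -3/6 + v/(-5) = -3*1/6 + v*(-1/5) = -1/2 - v/5)
t(R) = 2 + R
(V(-1, 5)*t(-1))*20 = ((-1/2 - 1/5*(-1))*(2 - 1))*20 = ((-1/2 + 1/5)*1)*20 = -3/10*1*20 = -3/10*20 = -6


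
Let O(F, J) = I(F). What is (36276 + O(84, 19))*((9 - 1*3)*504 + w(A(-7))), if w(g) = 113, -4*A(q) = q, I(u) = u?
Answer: 114061320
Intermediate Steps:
O(F, J) = F
A(q) = -q/4
(36276 + O(84, 19))*((9 - 1*3)*504 + w(A(-7))) = (36276 + 84)*((9 - 1*3)*504 + 113) = 36360*((9 - 3)*504 + 113) = 36360*(6*504 + 113) = 36360*(3024 + 113) = 36360*3137 = 114061320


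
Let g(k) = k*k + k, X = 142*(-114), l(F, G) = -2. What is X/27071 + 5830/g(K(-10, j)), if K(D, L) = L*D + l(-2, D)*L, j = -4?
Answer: 59874877/31835496 ≈ 1.8808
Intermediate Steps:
K(D, L) = -2*L + D*L (K(D, L) = L*D - 2*L = D*L - 2*L = -2*L + D*L)
X = -16188
g(k) = k + k² (g(k) = k² + k = k + k²)
X/27071 + 5830/g(K(-10, j)) = -16188/27071 + 5830/(((-4*(-2 - 10))*(1 - 4*(-2 - 10)))) = -16188*1/27071 + 5830/(((-4*(-12))*(1 - 4*(-12)))) = -16188/27071 + 5830/((48*(1 + 48))) = -16188/27071 + 5830/((48*49)) = -16188/27071 + 5830/2352 = -16188/27071 + 5830*(1/2352) = -16188/27071 + 2915/1176 = 59874877/31835496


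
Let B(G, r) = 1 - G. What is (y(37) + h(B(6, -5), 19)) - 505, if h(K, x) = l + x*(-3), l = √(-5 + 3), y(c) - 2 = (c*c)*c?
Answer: 50093 + I*√2 ≈ 50093.0 + 1.4142*I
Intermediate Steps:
y(c) = 2 + c³ (y(c) = 2 + (c*c)*c = 2 + c²*c = 2 + c³)
l = I*√2 (l = √(-2) = I*√2 ≈ 1.4142*I)
h(K, x) = -3*x + I*√2 (h(K, x) = I*√2 + x*(-3) = I*√2 - 3*x = -3*x + I*√2)
(y(37) + h(B(6, -5), 19)) - 505 = ((2 + 37³) + (-3*19 + I*√2)) - 505 = ((2 + 50653) + (-57 + I*√2)) - 505 = (50655 + (-57 + I*√2)) - 505 = (50598 + I*√2) - 505 = 50093 + I*√2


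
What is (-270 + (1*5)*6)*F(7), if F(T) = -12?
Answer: 2880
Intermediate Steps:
(-270 + (1*5)*6)*F(7) = (-270 + (1*5)*6)*(-12) = (-270 + 5*6)*(-12) = (-270 + 30)*(-12) = -240*(-12) = 2880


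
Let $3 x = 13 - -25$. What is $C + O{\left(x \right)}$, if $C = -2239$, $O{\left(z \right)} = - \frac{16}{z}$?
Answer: $- \frac{42565}{19} \approx -2240.3$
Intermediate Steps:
$x = \frac{38}{3}$ ($x = \frac{13 - -25}{3} = \frac{13 + 25}{3} = \frac{1}{3} \cdot 38 = \frac{38}{3} \approx 12.667$)
$C + O{\left(x \right)} = -2239 - \frac{16}{\frac{38}{3}} = -2239 - \frac{24}{19} = - \frac{42565}{19}$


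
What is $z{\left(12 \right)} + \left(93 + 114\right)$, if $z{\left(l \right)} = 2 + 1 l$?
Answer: $221$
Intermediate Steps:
$z{\left(l \right)} = 2 + l$
$z{\left(12 \right)} + \left(93 + 114\right) = \left(2 + 12\right) + \left(93 + 114\right) = 14 + 207 = 221$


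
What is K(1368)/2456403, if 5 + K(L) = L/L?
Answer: -4/2456403 ≈ -1.6284e-6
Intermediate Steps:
K(L) = -4 (K(L) = -5 + L/L = -5 + 1 = -4)
K(1368)/2456403 = -4/2456403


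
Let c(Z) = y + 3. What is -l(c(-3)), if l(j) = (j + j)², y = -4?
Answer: -4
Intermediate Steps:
c(Z) = -1 (c(Z) = -4 + 3 = -1)
l(j) = 4*j² (l(j) = (2*j)² = 4*j²)
-l(c(-3)) = -4*(-1)² = -4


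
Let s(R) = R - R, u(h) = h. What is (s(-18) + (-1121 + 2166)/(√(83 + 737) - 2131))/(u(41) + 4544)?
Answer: -445379/4163492697 - 418*√205/4163492697 ≈ -0.00010841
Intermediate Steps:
s(R) = 0
(s(-18) + (-1121 + 2166)/(√(83 + 737) - 2131))/(u(41) + 4544) = (0 + (-1121 + 2166)/(√(83 + 737) - 2131))/(41 + 4544) = (0 + 1045/(√820 - 2131))/4585 = (0 + 1045/(2*√205 - 2131))*(1/4585) = (0 + 1045/(-2131 + 2*√205))*(1/4585) = (1045/(-2131 + 2*√205))*(1/4585) = 209/(917*(-2131 + 2*√205))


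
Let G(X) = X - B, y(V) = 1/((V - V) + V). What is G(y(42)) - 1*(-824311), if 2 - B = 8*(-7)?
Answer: 34618627/42 ≈ 8.2425e+5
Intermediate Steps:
B = 58 (B = 2 - 8*(-7) = 2 - 1*(-56) = 2 + 56 = 58)
y(V) = 1/V (y(V) = 1/(0 + V) = 1/V)
G(X) = -58 + X (G(X) = X - 1*58 = X - 58 = -58 + X)
G(y(42)) - 1*(-824311) = (-58 + 1/42) - 1*(-824311) = (-58 + 1/42) + 824311 = -2435/42 + 824311 = 34618627/42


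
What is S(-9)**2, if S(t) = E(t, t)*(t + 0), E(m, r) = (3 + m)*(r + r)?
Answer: 944784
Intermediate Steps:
E(m, r) = 2*r*(3 + m) (E(m, r) = (3 + m)*(2*r) = 2*r*(3 + m))
S(t) = 2*t**2*(3 + t) (S(t) = (2*t*(3 + t))*(t + 0) = (2*t*(3 + t))*t = 2*t**2*(3 + t))
S(-9)**2 = (2*(-9)**2*(3 - 9))**2 = (2*81*(-6))**2 = (-972)**2 = 944784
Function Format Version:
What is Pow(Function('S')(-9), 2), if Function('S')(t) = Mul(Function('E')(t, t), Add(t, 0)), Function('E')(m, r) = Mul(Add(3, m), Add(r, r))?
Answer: 944784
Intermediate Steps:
Function('E')(m, r) = Mul(2, r, Add(3, m)) (Function('E')(m, r) = Mul(Add(3, m), Mul(2, r)) = Mul(2, r, Add(3, m)))
Function('S')(t) = Mul(2, Pow(t, 2), Add(3, t)) (Function('S')(t) = Mul(Mul(2, t, Add(3, t)), Add(t, 0)) = Mul(Mul(2, t, Add(3, t)), t) = Mul(2, Pow(t, 2), Add(3, t)))
Pow(Function('S')(-9), 2) = Pow(Mul(2, Pow(-9, 2), Add(3, -9)), 2) = Pow(Mul(2, 81, -6), 2) = Pow(-972, 2) = 944784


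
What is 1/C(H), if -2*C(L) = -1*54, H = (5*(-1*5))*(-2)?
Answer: 1/27 ≈ 0.037037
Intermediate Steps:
H = 50 (H = (5*(-5))*(-2) = -25*(-2) = 50)
C(L) = 27 (C(L) = -(-1)*54/2 = -½*(-54) = 27)
1/C(H) = 1/27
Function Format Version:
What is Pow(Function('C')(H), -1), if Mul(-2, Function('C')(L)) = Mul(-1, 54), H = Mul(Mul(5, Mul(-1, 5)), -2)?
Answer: Rational(1, 27) ≈ 0.037037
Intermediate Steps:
H = 50 (H = Mul(Mul(5, -5), -2) = Mul(-25, -2) = 50)
Function('C')(L) = 27 (Function('C')(L) = Mul(Rational(-1, 2), Mul(-1, 54)) = Mul(Rational(-1, 2), -54) = 27)
Pow(Function('C')(H), -1) = Pow(27, -1) = Rational(1, 27)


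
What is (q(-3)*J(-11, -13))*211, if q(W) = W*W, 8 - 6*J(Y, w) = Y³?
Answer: 847587/2 ≈ 4.2379e+5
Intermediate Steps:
J(Y, w) = 4/3 - Y³/6
q(W) = W²
(q(-3)*J(-11, -13))*211 = ((-3)²*(4/3 - ⅙*(-11)³))*211 = (9*(4/3 - ⅙*(-1331)))*211 = (9*(4/3 + 1331/6))*211 = (9*(1339/6))*211 = (4017/2)*211 = 847587/2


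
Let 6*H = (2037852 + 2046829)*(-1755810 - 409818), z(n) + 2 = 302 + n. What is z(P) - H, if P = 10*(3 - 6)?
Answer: 1474316591048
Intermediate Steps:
P = -30 (P = 10*(-3) = -30)
z(n) = 300 + n (z(n) = -2 + (302 + n) = 300 + n)
H = -1474316590778 (H = ((2037852 + 2046829)*(-1755810 - 409818))/6 = (4084681*(-2165628))/6 = (1/6)*(-8845899544668) = -1474316590778)
z(P) - H = (300 - 30) - 1*(-1474316590778) = 270 + 1474316590778 = 1474316591048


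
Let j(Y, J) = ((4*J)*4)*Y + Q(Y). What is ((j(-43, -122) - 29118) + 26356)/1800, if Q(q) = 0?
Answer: 13529/300 ≈ 45.097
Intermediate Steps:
j(Y, J) = 16*J*Y (j(Y, J) = ((4*J)*4)*Y + 0 = (16*J)*Y + 0 = 16*J*Y + 0 = 16*J*Y)
((j(-43, -122) - 29118) + 26356)/1800 = ((16*(-122)*(-43) - 29118) + 26356)/1800 = ((83936 - 29118) + 26356)*(1/1800) = (54818 + 26356)*(1/1800) = 81174*(1/1800) = 13529/300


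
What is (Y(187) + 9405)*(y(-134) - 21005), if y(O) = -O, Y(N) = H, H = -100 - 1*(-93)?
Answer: -196145658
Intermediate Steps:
H = -7 (H = -100 + 93 = -7)
Y(N) = -7
(Y(187) + 9405)*(y(-134) - 21005) = (-7 + 9405)*(-1*(-134) - 21005) = 9398*(134 - 21005) = 9398*(-20871) = -196145658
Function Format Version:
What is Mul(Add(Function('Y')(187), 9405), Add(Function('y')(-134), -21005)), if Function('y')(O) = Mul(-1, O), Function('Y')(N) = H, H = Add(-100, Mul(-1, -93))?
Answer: -196145658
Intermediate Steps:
H = -7 (H = Add(-100, 93) = -7)
Function('Y')(N) = -7
Mul(Add(Function('Y')(187), 9405), Add(Function('y')(-134), -21005)) = Mul(Add(-7, 9405), Add(Mul(-1, -134), -21005)) = Mul(9398, Add(134, -21005)) = Mul(9398, -20871) = -196145658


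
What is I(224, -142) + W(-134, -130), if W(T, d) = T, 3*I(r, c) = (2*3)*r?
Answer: 314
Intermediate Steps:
I(r, c) = 2*r (I(r, c) = ((2*3)*r)/3 = (6*r)/3 = 2*r)
I(224, -142) + W(-134, -130) = 2*224 - 134 = 448 - 134 = 314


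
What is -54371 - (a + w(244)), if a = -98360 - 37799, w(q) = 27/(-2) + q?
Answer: 163115/2 ≈ 81558.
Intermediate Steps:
w(q) = -27/2 + q (w(q) = 27*(-1/2) + q = -27/2 + q)
a = -136159
-54371 - (a + w(244)) = -54371 - (-136159 + (-27/2 + 244)) = -54371 - (-136159 + 461/2) = -54371 - 1*(-271857/2) = -54371 + 271857/2 = 163115/2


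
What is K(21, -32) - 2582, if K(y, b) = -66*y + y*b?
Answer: -4640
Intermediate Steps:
K(y, b) = -66*y + b*y
K(21, -32) - 2582 = 21*(-66 - 32) - 2582 = 21*(-98) - 2582 = -2058 - 2582 = -4640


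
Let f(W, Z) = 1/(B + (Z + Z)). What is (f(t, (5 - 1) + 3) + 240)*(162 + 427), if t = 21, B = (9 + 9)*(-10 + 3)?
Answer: 15831731/112 ≈ 1.4135e+5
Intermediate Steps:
B = -126 (B = 18*(-7) = -126)
f(W, Z) = 1/(-126 + 2*Z) (f(W, Z) = 1/(-126 + (Z + Z)) = 1/(-126 + 2*Z))
(f(t, (5 - 1) + 3) + 240)*(162 + 427) = (1/(2*(-63 + ((5 - 1) + 3))) + 240)*(162 + 427) = (1/(2*(-63 + (4 + 3))) + 240)*589 = (1/(2*(-63 + 7)) + 240)*589 = ((½)/(-56) + 240)*589 = ((½)*(-1/56) + 240)*589 = (-1/112 + 240)*589 = (26879/112)*589 = 15831731/112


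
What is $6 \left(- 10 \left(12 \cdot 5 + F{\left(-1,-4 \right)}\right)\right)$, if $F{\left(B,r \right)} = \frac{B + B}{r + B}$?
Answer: $-3624$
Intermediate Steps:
$F{\left(B,r \right)} = \frac{2 B}{B + r}$
$6 \left(- 10 \left(12 \cdot 5 + F{\left(-1,-4 \right)}\right)\right) = 6 \left(- 10 \left(12 \cdot 5 + 2 \left(-1\right) \frac{1}{-1 - 4}\right)\right) = 6 \left(- 10 \left(60 + 2 \left(-1\right) \frac{1}{-5}\right)\right) = 6 \left(- 10 \left(60 + 2 \left(-1\right) \left(- \frac{1}{5}\right)\right)\right) = 6 \left(- 10 \left(60 + \frac{2}{5}\right)\right) = 6 \left(\left(-10\right) \frac{302}{5}\right) = 6 \left(-604\right) = -3624$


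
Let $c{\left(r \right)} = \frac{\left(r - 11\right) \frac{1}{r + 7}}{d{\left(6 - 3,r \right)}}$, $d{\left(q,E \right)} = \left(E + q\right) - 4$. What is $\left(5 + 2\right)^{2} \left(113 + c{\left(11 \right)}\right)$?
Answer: $5537$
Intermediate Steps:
$d{\left(q,E \right)} = -4 + E + q$
$c{\left(r \right)} = \frac{-11 + r}{\left(-1 + r\right) \left(7 + r\right)}$ ($c{\left(r \right)} = \frac{\left(r - 11\right) \frac{1}{r + 7}}{-4 + r + \left(6 - 3\right)} = \frac{\left(-11 + r\right) \frac{1}{7 + r}}{-4 + r + \left(6 - 3\right)} = \frac{\frac{1}{7 + r} \left(-11 + r\right)}{-4 + r + 3} = \frac{\frac{1}{7 + r} \left(-11 + r\right)}{-1 + r} = \frac{-11 + r}{\left(-1 + r\right) \left(7 + r\right)}$)
$\left(5 + 2\right)^{2} \left(113 + c{\left(11 \right)}\right) = \left(5 + 2\right)^{2} \left(113 + \frac{-11 + 11}{\left(-1 + 11\right) \left(7 + 11\right)}\right) = 7^{2} \left(113 + \frac{1}{10} \cdot \frac{1}{18} \cdot 0\right) = 49 \left(113 + \frac{1}{10} \cdot \frac{1}{18} \cdot 0\right) = 49 \left(113 + 0\right) = 49 \cdot 113 = 5537$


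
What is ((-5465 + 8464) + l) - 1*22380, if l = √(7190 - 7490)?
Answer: -19381 + 10*I*√3 ≈ -19381.0 + 17.32*I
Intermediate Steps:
l = 10*I*√3 (l = √(-300) = 10*I*√3 ≈ 17.32*I)
((-5465 + 8464) + l) - 1*22380 = ((-5465 + 8464) + 10*I*√3) - 1*22380 = (2999 + 10*I*√3) - 22380 = -19381 + 10*I*√3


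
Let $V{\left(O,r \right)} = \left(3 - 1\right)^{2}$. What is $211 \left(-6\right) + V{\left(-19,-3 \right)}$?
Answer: $-1262$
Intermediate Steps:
$V{\left(O,r \right)} = 4$ ($V{\left(O,r \right)} = 2^{2} = 4$)
$211 \left(-6\right) + V{\left(-19,-3 \right)} = 211 \left(-6\right) + 4 = -1266 + 4 = -1262$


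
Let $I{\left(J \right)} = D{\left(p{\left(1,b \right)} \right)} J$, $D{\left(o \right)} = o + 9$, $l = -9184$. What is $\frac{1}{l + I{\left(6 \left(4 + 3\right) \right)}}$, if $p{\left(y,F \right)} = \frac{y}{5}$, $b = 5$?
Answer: $- \frac{5}{43988} \approx -0.00011367$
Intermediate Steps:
$p{\left(y,F \right)} = \frac{y}{5}$ ($p{\left(y,F \right)} = y \frac{1}{5} = \frac{y}{5}$)
$D{\left(o \right)} = 9 + o$
$I{\left(J \right)} = \frac{46 J}{5}$ ($I{\left(J \right)} = \left(9 + \frac{1}{5} \cdot 1\right) J = \left(9 + \frac{1}{5}\right) J = \frac{46 J}{5}$)
$\frac{1}{l + I{\left(6 \left(4 + 3\right) \right)}} = \frac{1}{-9184 + \frac{46 \cdot 6 \left(4 + 3\right)}{5}} = \frac{1}{-9184 + \frac{46 \cdot 6 \cdot 7}{5}} = \frac{1}{-9184 + \frac{46}{5} \cdot 42} = \frac{1}{-9184 + \frac{1932}{5}} = \frac{1}{- \frac{43988}{5}} = - \frac{5}{43988}$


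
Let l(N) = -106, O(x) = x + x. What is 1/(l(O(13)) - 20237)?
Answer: -1/20343 ≈ -4.9157e-5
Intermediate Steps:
O(x) = 2*x
1/(l(O(13)) - 20237) = 1/(-106 - 20237) = 1/(-20343) = -1/20343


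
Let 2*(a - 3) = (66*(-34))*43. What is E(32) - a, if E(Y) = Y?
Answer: 48275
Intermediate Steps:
a = -48243 (a = 3 + ((66*(-34))*43)/2 = 3 + (-2244*43)/2 = 3 + (½)*(-96492) = 3 - 48246 = -48243)
E(32) - a = 32 - 1*(-48243) = 32 + 48243 = 48275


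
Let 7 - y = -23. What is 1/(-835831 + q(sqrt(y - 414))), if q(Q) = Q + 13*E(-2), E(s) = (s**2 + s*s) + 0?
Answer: -835727/698439618913 - 8*I*sqrt(6)/698439618913 ≈ -1.1966e-6 - 2.8057e-11*I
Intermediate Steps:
y = 30 (y = 7 - 1*(-23) = 7 + 23 = 30)
E(s) = 2*s**2 (E(s) = (s**2 + s**2) + 0 = 2*s**2 + 0 = 2*s**2)
q(Q) = 104 + Q (q(Q) = Q + 13*(2*(-2)**2) = Q + 13*(2*4) = Q + 13*8 = Q + 104 = 104 + Q)
1/(-835831 + q(sqrt(y - 414))) = 1/(-835831 + (104 + sqrt(30 - 414))) = 1/(-835831 + (104 + sqrt(-384))) = 1/(-835831 + (104 + 8*I*sqrt(6))) = 1/(-835727 + 8*I*sqrt(6))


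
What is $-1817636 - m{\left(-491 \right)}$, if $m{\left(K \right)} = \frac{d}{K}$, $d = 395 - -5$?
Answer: $- \frac{892458876}{491} \approx -1.8176 \cdot 10^{6}$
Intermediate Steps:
$d = 400$ ($d = 395 + 5 = 400$)
$m{\left(K \right)} = \frac{400}{K}$
$-1817636 - m{\left(-491 \right)} = -1817636 - \frac{400}{-491} = -1817636 - 400 \left(- \frac{1}{491}\right) = -1817636 - - \frac{400}{491} = -1817636 + \frac{400}{491} = - \frac{892458876}{491}$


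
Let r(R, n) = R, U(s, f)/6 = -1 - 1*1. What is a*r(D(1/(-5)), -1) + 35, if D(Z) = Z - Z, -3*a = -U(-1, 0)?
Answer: 35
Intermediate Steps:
U(s, f) = -12 (U(s, f) = 6*(-1 - 1*1) = 6*(-1 - 1) = 6*(-2) = -12)
a = -4 (a = -(-1)*(-12)/3 = -1/3*12 = -4)
D(Z) = 0
a*r(D(1/(-5)), -1) + 35 = -4*0 + 35 = 0 + 35 = 35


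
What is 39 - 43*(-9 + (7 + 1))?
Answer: 82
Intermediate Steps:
39 - 43*(-9 + (7 + 1)) = 39 - 43*(-9 + 8) = 39 - 43*(-1) = 39 + 43 = 82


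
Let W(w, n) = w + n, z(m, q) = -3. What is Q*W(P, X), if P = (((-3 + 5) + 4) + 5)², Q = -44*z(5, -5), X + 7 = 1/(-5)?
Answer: 75108/5 ≈ 15022.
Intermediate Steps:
X = -36/5 (X = -7 + 1/(-5) = -7 + 1*(-⅕) = -7 - ⅕ = -36/5 ≈ -7.2000)
Q = 132 (Q = -44*(-3) = 132)
P = 121 (P = ((2 + 4) + 5)² = (6 + 5)² = 11² = 121)
W(w, n) = n + w
Q*W(P, X) = 132*(-36/5 + 121) = 132*(569/5) = 75108/5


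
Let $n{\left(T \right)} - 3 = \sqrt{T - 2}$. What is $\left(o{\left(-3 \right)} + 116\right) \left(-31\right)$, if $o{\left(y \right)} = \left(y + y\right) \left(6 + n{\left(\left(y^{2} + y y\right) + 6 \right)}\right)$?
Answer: $-1922 + 186 \sqrt{22} \approx -1049.6$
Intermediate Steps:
$n{\left(T \right)} = 3 + \sqrt{-2 + T}$ ($n{\left(T \right)} = 3 + \sqrt{T - 2} = 3 + \sqrt{-2 + T}$)
$o{\left(y \right)} = 2 y \left(9 + \sqrt{4 + 2 y^{2}}\right)$ ($o{\left(y \right)} = \left(y + y\right) \left(6 + \left(3 + \sqrt{-2 + \left(\left(y^{2} + y y\right) + 6\right)}\right)\right) = 2 y \left(6 + \left(3 + \sqrt{-2 + \left(\left(y^{2} + y^{2}\right) + 6\right)}\right)\right) = 2 y \left(6 + \left(3 + \sqrt{-2 + \left(2 y^{2} + 6\right)}\right)\right) = 2 y \left(6 + \left(3 + \sqrt{-2 + \left(6 + 2 y^{2}\right)}\right)\right) = 2 y \left(6 + \left(3 + \sqrt{4 + 2 y^{2}}\right)\right) = 2 y \left(9 + \sqrt{4 + 2 y^{2}}\right)$)
$\left(o{\left(-3 \right)} + 116\right) \left(-31\right) = \left(2 \left(-3\right) \left(9 + \sqrt{4 + 2 \left(-3\right)^{2}}\right) + 116\right) \left(-31\right) = \left(2 \left(-3\right) \left(9 + \sqrt{4 + 2 \cdot 9}\right) + 116\right) \left(-31\right) = \left(2 \left(-3\right) \left(9 + \sqrt{4 + 18}\right) + 116\right) \left(-31\right) = \left(2 \left(-3\right) \left(9 + \sqrt{22}\right) + 116\right) \left(-31\right) = \left(\left(-54 - 6 \sqrt{22}\right) + 116\right) \left(-31\right) = \left(62 - 6 \sqrt{22}\right) \left(-31\right) = -1922 + 186 \sqrt{22}$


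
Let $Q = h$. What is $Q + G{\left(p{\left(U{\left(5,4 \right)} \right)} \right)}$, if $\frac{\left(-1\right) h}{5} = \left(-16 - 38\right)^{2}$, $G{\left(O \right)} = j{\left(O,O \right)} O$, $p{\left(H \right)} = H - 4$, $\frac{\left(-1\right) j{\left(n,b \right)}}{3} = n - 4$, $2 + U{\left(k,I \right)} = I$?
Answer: $-14616$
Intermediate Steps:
$U{\left(k,I \right)} = -2 + I$
$j{\left(n,b \right)} = 12 - 3 n$ ($j{\left(n,b \right)} = - 3 \left(n - 4\right) = - 3 \left(-4 + n\right) = 12 - 3 n$)
$p{\left(H \right)} = -4 + H$ ($p{\left(H \right)} = H - 4 = -4 + H$)
$G{\left(O \right)} = O \left(12 - 3 O\right)$ ($G{\left(O \right)} = \left(12 - 3 O\right) O = O \left(12 - 3 O\right)$)
$h = -14580$ ($h = - 5 \left(-16 - 38\right)^{2} = - 5 \left(-54\right)^{2} = \left(-5\right) 2916 = -14580$)
$Q = -14580$
$Q + G{\left(p{\left(U{\left(5,4 \right)} \right)} \right)} = -14580 + 3 \left(-4 + \left(-2 + 4\right)\right) \left(4 - \left(-4 + \left(-2 + 4\right)\right)\right) = -14580 + 3 \left(-4 + 2\right) \left(4 - \left(-4 + 2\right)\right) = -14580 + 3 \left(-2\right) \left(4 - -2\right) = -14580 + 3 \left(-2\right) \left(4 + 2\right) = -14580 + 3 \left(-2\right) 6 = -14580 - 36 = -14616$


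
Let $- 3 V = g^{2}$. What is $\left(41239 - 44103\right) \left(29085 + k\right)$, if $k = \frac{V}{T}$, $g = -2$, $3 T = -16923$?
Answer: $- \frac{1409676434576}{16923} \approx -8.3299 \cdot 10^{7}$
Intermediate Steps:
$T = -5641$ ($T = \frac{1}{3} \left(-16923\right) = -5641$)
$V = - \frac{4}{3}$ ($V = - \frac{\left(-2\right)^{2}}{3} = \left(- \frac{1}{3}\right) 4 = - \frac{4}{3} \approx -1.3333$)
$k = \frac{4}{16923}$ ($k = - \frac{4}{3 \left(-5641\right)} = \left(- \frac{4}{3}\right) \left(- \frac{1}{5641}\right) = \frac{4}{16923} \approx 0.00023636$)
$\left(41239 - 44103\right) \left(29085 + k\right) = \left(41239 - 44103\right) \left(29085 + \frac{4}{16923}\right) = \left(-2864\right) \frac{492205459}{16923} = - \frac{1409676434576}{16923}$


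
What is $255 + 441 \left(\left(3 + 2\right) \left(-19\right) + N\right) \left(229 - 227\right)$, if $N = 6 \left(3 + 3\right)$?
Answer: $-51783$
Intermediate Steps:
$N = 36$ ($N = 6 \cdot 6 = 36$)
$255 + 441 \left(\left(3 + 2\right) \left(-19\right) + N\right) \left(229 - 227\right) = 255 + 441 \left(\left(3 + 2\right) \left(-19\right) + 36\right) \left(229 - 227\right) = 255 + 441 \left(5 \left(-19\right) + 36\right) 2 = 255 + 441 \left(-95 + 36\right) 2 = 255 + 441 \left(\left(-59\right) 2\right) = 255 + 441 \left(-118\right) = 255 - 52038 = -51783$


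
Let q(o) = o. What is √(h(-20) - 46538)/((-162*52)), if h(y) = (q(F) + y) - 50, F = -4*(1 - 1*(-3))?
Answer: -I*√2914/2106 ≈ -0.025632*I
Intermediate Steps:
F = -16 (F = -4*(1 + 3) = -4*4 = -16)
h(y) = -66 + y (h(y) = (-16 + y) - 50 = -66 + y)
√(h(-20) - 46538)/((-162*52)) = √((-66 - 20) - 46538)/((-162*52)) = √(-86 - 46538)/(-8424) = √(-46624)*(-1/8424) = (4*I*√2914)*(-1/8424) = -I*√2914/2106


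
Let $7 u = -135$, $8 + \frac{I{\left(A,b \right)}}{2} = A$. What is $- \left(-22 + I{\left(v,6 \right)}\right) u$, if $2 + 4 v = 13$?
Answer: $- \frac{8775}{14} \approx -626.79$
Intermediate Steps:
$v = \frac{11}{4}$ ($v = - \frac{1}{2} + \frac{1}{4} \cdot 13 = - \frac{1}{2} + \frac{13}{4} = \frac{11}{4} \approx 2.75$)
$I{\left(A,b \right)} = -16 + 2 A$
$u = - \frac{135}{7}$ ($u = \frac{1}{7} \left(-135\right) = - \frac{135}{7} \approx -19.286$)
$- \left(-22 + I{\left(v,6 \right)}\right) u = - \frac{\left(-22 + \left(-16 + 2 \cdot \frac{11}{4}\right)\right) \left(-135\right)}{7} = - \frac{\left(-22 + \left(-16 + \frac{11}{2}\right)\right) \left(-135\right)}{7} = - \frac{\left(-22 - \frac{21}{2}\right) \left(-135\right)}{7} = - \frac{\left(-65\right) \left(-135\right)}{2 \cdot 7} = \left(-1\right) \frac{8775}{14} = - \frac{8775}{14}$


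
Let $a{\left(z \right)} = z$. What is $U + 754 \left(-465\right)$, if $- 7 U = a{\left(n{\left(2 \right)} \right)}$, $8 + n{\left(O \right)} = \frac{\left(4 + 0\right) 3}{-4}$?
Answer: $- \frac{2454259}{7} \approx -3.5061 \cdot 10^{5}$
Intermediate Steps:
$n{\left(O \right)} = -11$ ($n{\left(O \right)} = -8 + \frac{\left(4 + 0\right) 3}{-4} = -8 + 4 \cdot 3 \left(- \frac{1}{4}\right) = -8 + 12 \left(- \frac{1}{4}\right) = -8 - 3 = -11$)
$U = \frac{11}{7}$ ($U = \left(- \frac{1}{7}\right) \left(-11\right) = \frac{11}{7} \approx 1.5714$)
$U + 754 \left(-465\right) = \frac{11}{7} + 754 \left(-465\right) = \frac{11}{7} - 350610 = - \frac{2454259}{7}$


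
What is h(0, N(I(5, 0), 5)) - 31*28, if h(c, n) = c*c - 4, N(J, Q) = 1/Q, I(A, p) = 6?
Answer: -872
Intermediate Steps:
N(J, Q) = 1/Q
h(c, n) = -4 + c**2 (h(c, n) = c**2 - 4 = -4 + c**2)
h(0, N(I(5, 0), 5)) - 31*28 = (-4 + 0**2) - 31*28 = (-4 + 0) - 868 = -4 - 868 = -872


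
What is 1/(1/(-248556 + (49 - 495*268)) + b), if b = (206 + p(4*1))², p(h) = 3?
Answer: 381167/16649755726 ≈ 2.2893e-5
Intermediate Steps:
b = 43681 (b = (206 + 3)² = 209² = 43681)
1/(1/(-248556 + (49 - 495*268)) + b) = 1/(1/(-248556 + (49 - 495*268)) + 43681) = 1/(1/(-248556 + (49 - 132660)) + 43681) = 1/(1/(-248556 - 132611) + 43681) = 1/(1/(-381167) + 43681) = 1/(-1/381167 + 43681) = 1/(16649755726/381167) = 381167/16649755726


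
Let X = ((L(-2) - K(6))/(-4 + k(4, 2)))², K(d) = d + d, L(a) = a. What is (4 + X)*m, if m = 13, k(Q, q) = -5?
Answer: 6760/81 ≈ 83.457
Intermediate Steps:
K(d) = 2*d
X = 196/81 (X = ((-2 - 2*6)/(-4 - 5))² = ((-2 - 1*12)/(-9))² = (-(-2 - 12)/9)² = (-⅑*(-14))² = (14/9)² = 196/81 ≈ 2.4198)
(4 + X)*m = (4 + 196/81)*13 = (520/81)*13 = 6760/81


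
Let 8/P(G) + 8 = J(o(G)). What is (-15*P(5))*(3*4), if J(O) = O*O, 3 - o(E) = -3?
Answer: -360/7 ≈ -51.429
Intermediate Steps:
o(E) = 6 (o(E) = 3 - 1*(-3) = 3 + 3 = 6)
J(O) = O²
P(G) = 2/7 (P(G) = 8/(-8 + 6²) = 8/(-8 + 36) = 8/28 = 8*(1/28) = 2/7)
(-15*P(5))*(3*4) = (-15*2/7)*(3*4) = -30/7*12 = -360/7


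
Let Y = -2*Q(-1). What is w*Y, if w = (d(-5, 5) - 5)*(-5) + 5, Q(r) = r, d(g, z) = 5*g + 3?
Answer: 280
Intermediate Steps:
d(g, z) = 3 + 5*g
w = 140 (w = ((3 + 5*(-5)) - 5)*(-5) + 5 = ((3 - 25) - 5)*(-5) + 5 = (-22 - 5)*(-5) + 5 = -27*(-5) + 5 = 135 + 5 = 140)
Y = 2 (Y = -2*(-1) = 2)
w*Y = 140*2 = 280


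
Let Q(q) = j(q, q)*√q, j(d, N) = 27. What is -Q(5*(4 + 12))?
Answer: -108*√5 ≈ -241.50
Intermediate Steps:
Q(q) = 27*√q
-Q(5*(4 + 12)) = -27*√(5*(4 + 12)) = -27*√(5*16) = -27*√80 = -27*4*√5 = -108*√5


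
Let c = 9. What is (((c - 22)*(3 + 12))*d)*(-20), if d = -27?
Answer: -105300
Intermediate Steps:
(((c - 22)*(3 + 12))*d)*(-20) = (((9 - 22)*(3 + 12))*(-27))*(-20) = (-13*15*(-27))*(-20) = -195*(-27)*(-20) = 5265*(-20) = -105300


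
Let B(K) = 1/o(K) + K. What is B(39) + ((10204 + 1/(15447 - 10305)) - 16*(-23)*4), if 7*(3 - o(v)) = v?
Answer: 90354797/7713 ≈ 11715.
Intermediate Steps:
o(v) = 3 - v/7
B(K) = K + 1/(3 - K/7) (B(K) = 1/(3 - K/7) + K = K + 1/(3 - K/7))
B(39) + ((10204 + 1/(15447 - 10305)) - 16*(-23)*4) = (-7 + 39*(-21 + 39))/(-21 + 39) + ((10204 + 1/(15447 - 10305)) - 16*(-23)*4) = (-7 + 39*18)/18 + ((10204 + 1/5142) + 368*4) = (-7 + 702)/18 + ((10204 + 1/5142) + 1472) = (1/18)*695 + (52468969/5142 + 1472) = 695/18 + 60037993/5142 = 90354797/7713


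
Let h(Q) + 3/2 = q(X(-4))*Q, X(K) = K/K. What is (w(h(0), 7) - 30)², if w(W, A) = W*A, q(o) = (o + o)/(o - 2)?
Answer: 6561/4 ≈ 1640.3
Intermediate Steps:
X(K) = 1
q(o) = 2*o/(-2 + o) (q(o) = (2*o)/(-2 + o) = 2*o/(-2 + o))
h(Q) = -3/2 - 2*Q (h(Q) = -3/2 + (2*1/(-2 + 1))*Q = -3/2 + (2*1/(-1))*Q = -3/2 + (2*1*(-1))*Q = -3/2 - 2*Q)
w(W, A) = A*W
(w(h(0), 7) - 30)² = (7*(-3/2 - 2*0) - 30)² = (7*(-3/2 + 0) - 30)² = (7*(-3/2) - 30)² = (-21/2 - 30)² = (-81/2)² = 6561/4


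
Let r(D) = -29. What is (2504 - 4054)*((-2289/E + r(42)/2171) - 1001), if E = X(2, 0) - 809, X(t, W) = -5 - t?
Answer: 456826793425/295256 ≈ 1.5472e+6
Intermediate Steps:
E = -816 (E = (-5 - 1*2) - 809 = (-5 - 2) - 809 = -7 - 809 = -816)
(2504 - 4054)*((-2289/E + r(42)/2171) - 1001) = (2504 - 4054)*((-2289/(-816) - 29/2171) - 1001) = -1550*((-2289*(-1/816) - 29*1/2171) - 1001) = -1550*((763/272 - 29/2171) - 1001) = -1550*(1648585/590512 - 1001) = -1550*(-589453927/590512) = 456826793425/295256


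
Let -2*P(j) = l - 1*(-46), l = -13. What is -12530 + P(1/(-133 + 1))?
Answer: -25093/2 ≈ -12547.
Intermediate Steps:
P(j) = -33/2 (P(j) = -(-13 - 1*(-46))/2 = -(-13 + 46)/2 = -½*33 = -33/2)
-12530 + P(1/(-133 + 1)) = -12530 - 33/2 = -25093/2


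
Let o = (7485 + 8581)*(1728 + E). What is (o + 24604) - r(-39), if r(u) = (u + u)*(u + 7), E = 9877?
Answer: 186468038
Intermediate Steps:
o = 186445930 (o = (7485 + 8581)*(1728 + 9877) = 16066*11605 = 186445930)
r(u) = 2*u*(7 + u) (r(u) = (2*u)*(7 + u) = 2*u*(7 + u))
(o + 24604) - r(-39) = (186445930 + 24604) - 2*(-39)*(7 - 39) = 186470534 - 2*(-39)*(-32) = 186470534 - 1*2496 = 186470534 - 2496 = 186468038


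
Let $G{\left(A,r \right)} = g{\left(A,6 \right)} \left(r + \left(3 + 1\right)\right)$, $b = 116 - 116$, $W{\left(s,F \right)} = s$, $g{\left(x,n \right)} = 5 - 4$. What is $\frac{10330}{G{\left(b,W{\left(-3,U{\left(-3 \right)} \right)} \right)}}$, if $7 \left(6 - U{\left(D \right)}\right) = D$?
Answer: $10330$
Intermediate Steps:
$g{\left(x,n \right)} = 1$ ($g{\left(x,n \right)} = 5 - 4 = 1$)
$U{\left(D \right)} = 6 - \frac{D}{7}$
$b = 0$ ($b = 116 - 116 = 0$)
$G{\left(A,r \right)} = 4 + r$ ($G{\left(A,r \right)} = 1 \left(r + \left(3 + 1\right)\right) = 1 \left(r + 4\right) = 1 \left(4 + r\right) = 4 + r$)
$\frac{10330}{G{\left(b,W{\left(-3,U{\left(-3 \right)} \right)} \right)}} = \frac{10330}{4 - 3} = \frac{10330}{1} = 10330 \cdot 1 = 10330$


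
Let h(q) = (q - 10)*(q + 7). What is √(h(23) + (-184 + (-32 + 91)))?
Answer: √265 ≈ 16.279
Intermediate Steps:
h(q) = (-10 + q)*(7 + q)
√(h(23) + (-184 + (-32 + 91))) = √((-70 + 23² - 3*23) + (-184 + (-32 + 91))) = √((-70 + 529 - 69) + (-184 + 59)) = √(390 - 125) = √265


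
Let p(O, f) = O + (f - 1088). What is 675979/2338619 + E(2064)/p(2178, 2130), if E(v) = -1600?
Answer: -78256901/376517659 ≈ -0.20784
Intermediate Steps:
p(O, f) = -1088 + O + f (p(O, f) = O + (-1088 + f) = -1088 + O + f)
675979/2338619 + E(2064)/p(2178, 2130) = 675979/2338619 - 1600/(-1088 + 2178 + 2130) = 675979*(1/2338619) - 1600/3220 = 675979/2338619 - 1600*1/3220 = 675979/2338619 - 80/161 = -78256901/376517659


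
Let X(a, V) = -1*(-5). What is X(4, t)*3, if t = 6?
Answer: 15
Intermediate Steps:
X(a, V) = 5
X(4, t)*3 = 5*3 = 15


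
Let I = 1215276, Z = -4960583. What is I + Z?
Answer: -3745307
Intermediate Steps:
I + Z = 1215276 - 4960583 = -3745307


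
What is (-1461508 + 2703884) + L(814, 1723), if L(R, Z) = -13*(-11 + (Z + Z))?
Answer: 1197721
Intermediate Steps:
L(R, Z) = 143 - 26*Z (L(R, Z) = -13*(-11 + 2*Z) = 143 - 26*Z)
(-1461508 + 2703884) + L(814, 1723) = (-1461508 + 2703884) + (143 - 26*1723) = 1242376 + (143 - 44798) = 1242376 - 44655 = 1197721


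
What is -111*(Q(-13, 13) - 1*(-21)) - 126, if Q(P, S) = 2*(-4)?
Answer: -1569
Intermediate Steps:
Q(P, S) = -8
-111*(Q(-13, 13) - 1*(-21)) - 126 = -111*(-8 - 1*(-21)) - 126 = -111*(-8 + 21) - 126 = -111*13 - 126 = -1443 - 126 = -1569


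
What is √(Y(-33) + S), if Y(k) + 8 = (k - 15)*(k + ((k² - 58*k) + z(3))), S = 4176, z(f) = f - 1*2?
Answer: 2*I*√34610 ≈ 372.08*I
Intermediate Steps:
z(f) = -2 + f (z(f) = f - 2 = -2 + f)
Y(k) = -8 + (-15 + k)*(1 + k² - 57*k) (Y(k) = -8 + (k - 15)*(k + ((k² - 58*k) + (-2 + 3))) = -8 + (-15 + k)*(k + ((k² - 58*k) + 1)) = -8 + (-15 + k)*(k + (1 + k² - 58*k)) = -8 + (-15 + k)*(1 + k² - 57*k))
√(Y(-33) + S) = √((-23 + (-33)³ - 72*(-33)² + 856*(-33)) + 4176) = √((-23 - 35937 - 72*1089 - 28248) + 4176) = √((-23 - 35937 - 78408 - 28248) + 4176) = √(-142616 + 4176) = √(-138440) = 2*I*√34610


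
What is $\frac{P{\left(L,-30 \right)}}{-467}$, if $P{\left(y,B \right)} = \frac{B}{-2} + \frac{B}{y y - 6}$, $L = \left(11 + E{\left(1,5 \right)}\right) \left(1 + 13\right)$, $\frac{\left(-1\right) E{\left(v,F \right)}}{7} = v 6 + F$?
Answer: $- \frac{426884}{13290353} \approx -0.03212$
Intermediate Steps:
$E{\left(v,F \right)} = - 42 v - 7 F$ ($E{\left(v,F \right)} = - 7 \left(v 6 + F\right) = - 7 \left(6 v + F\right) = - 7 \left(F + 6 v\right) = - 42 v - 7 F$)
$L = -924$ ($L = \left(11 - 77\right) \left(1 + 13\right) = \left(11 - 77\right) 14 = \left(-66\right) 14 = -924$)
$P{\left(y,B \right)} = - \frac{B}{2} + \frac{B}{-6 + y^{2}}$ ($P{\left(y,B \right)} = B \left(- \frac{1}{2}\right) + \frac{B}{y^{2} - 6} = - \frac{B}{2} + \frac{B}{-6 + y^{2}}$)
$\frac{P{\left(L,-30 \right)}}{-467} = \frac{\frac{1}{2} \left(-30\right) \frac{1}{-6 + \left(-924\right)^{2}} \left(8 - \left(-924\right)^{2}\right)}{-467} = \frac{1}{2} \left(-30\right) \frac{1}{-6 + 853776} \left(8 - 853776\right) \left(- \frac{1}{467}\right) = \frac{1}{2} \left(-30\right) \frac{1}{853770} \left(8 - 853776\right) \left(- \frac{1}{467}\right) = \frac{1}{2} \left(-30\right) \frac{1}{853770} \left(-853768\right) \left(- \frac{1}{467}\right) = \frac{426884}{28459} \left(- \frac{1}{467}\right) = - \frac{426884}{13290353}$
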